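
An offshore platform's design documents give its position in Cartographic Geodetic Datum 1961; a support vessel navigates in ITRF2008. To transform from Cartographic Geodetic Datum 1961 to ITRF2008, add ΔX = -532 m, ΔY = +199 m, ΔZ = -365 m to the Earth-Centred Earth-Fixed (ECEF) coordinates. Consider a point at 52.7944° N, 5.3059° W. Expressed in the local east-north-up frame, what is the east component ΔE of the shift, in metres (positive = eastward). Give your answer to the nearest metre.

The local east axis at (φ, λ) is (−sin λ, cos λ, 0), so ΔE = −sin(-5.3059°)·(-532) + cos(-5.3059°)·199 = 148.95 m.

ΔE = 149 m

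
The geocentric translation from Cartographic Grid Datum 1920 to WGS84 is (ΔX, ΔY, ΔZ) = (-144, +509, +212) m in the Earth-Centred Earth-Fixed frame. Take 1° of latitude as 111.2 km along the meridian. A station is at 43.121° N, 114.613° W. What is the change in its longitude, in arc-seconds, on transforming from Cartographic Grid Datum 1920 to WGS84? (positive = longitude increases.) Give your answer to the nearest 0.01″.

Δλ = -15.21″

sin φ = 0.683541, cos φ = 0.729912, sin λ = -0.909142, cos λ = -0.416487.
East component: ΔE = −sin λ·ΔX + cos λ·ΔY = −(-0.909142)(-144) + (-0.416487)(509) = -342.91 m.
1° of latitude spans 111200 m; at latitude φ, 1° of longitude spans that × cos φ = 81166.2 m, so Δλ = -342.91 / 81166.2 × 3600 = -15.209″.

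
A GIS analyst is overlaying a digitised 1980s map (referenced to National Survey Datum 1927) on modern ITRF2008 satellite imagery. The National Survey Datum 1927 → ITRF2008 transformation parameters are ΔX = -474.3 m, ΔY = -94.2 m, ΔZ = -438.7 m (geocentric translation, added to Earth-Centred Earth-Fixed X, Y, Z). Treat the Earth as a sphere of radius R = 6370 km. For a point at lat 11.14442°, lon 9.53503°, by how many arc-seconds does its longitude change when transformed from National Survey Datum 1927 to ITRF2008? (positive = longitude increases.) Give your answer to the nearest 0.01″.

Δλ = -0.47″

sin φ = 0.193283, cos φ = 0.981143, sin λ = 0.165651, cos λ = 0.986185.
East component: ΔE = −sin λ·ΔX + cos λ·ΔY = −(0.165651)(-474.3) + (0.986185)(-94.2) = -14.33 m.
1° of latitude spans πR/180 = 111177 m; at latitude φ, 1° of longitude spans that × cos φ = 109081.0 m, so Δλ = -14.33 / 109081.0 × 3600 = -0.473″.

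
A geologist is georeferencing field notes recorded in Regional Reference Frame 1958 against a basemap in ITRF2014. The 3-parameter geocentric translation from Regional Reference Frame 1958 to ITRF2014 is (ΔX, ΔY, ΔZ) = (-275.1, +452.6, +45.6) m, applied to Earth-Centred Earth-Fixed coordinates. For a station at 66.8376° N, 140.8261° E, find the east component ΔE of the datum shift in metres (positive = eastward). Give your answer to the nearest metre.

ΔE = -177 m

At φ = 66.8376°, λ = 140.8261°: sin φ = 0.919394, cos φ = 0.393339, sin λ = 0.631676, cos λ = -0.775232.
ΔE = −sin λ·ΔX + cos λ·ΔY = −(0.631676)·(-275.1) + (-0.775232)·(452.6) = -177.10 m.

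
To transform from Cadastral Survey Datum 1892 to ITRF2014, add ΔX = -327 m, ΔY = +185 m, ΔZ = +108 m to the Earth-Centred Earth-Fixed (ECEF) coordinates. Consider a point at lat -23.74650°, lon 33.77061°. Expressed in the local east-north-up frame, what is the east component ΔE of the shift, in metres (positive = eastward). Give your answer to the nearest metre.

The local east axis at (φ, λ) is (−sin λ, cos λ, 0), so ΔE = −sin(33.77061°)·(-327) + cos(33.77061°)·185 = 335.55 m.

ΔE = 336 m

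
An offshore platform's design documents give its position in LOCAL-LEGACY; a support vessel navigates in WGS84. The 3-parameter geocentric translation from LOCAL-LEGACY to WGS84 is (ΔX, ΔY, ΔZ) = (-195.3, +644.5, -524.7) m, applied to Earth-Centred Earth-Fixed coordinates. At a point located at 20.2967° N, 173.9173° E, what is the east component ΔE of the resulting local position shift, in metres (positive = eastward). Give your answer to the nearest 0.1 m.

The local east axis at (φ, λ) is (−sin λ, cos λ, 0), so ΔE = −sin(173.9173°)·(-195.3) + cos(173.9173°)·644.5 = -620.18 m.

ΔE = -620.2 m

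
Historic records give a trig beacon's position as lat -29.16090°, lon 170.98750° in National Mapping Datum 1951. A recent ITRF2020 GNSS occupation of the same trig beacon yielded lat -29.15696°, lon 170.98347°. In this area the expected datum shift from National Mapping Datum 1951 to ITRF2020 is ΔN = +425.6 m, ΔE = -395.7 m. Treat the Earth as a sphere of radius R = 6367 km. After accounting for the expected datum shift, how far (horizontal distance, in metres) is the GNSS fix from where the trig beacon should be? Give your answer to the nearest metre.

Observed coordinate differences: Δφ = +0.00394°, Δλ = -0.00403°.
Converting to metres (1° lat = 111125 m, cos φ = 0.873255): observed ΔN = 437.8 m, observed ΔE = -391.1 m.
Subtracting the expected shift leaves a residual of 437.8 − (425.6) = 12.2 m north and -391.1 − (-395.7) = 4.6 m east.
Residual distance = √(12.2² + 4.6²) = 13.1 m.

13 m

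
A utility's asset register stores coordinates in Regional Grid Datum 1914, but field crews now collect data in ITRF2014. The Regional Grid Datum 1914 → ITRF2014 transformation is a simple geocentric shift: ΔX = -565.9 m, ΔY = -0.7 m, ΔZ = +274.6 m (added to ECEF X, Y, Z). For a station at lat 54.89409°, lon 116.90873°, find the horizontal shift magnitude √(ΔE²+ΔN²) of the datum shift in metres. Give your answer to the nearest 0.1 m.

507.5 m

The local east axis at (φ, λ) is (−sin λ, cos λ, 0), so ΔE = −sin(116.90873°)·(-565.9) + cos(116.90873°)·(-0.7) = 504.95 m.
The local north axis is (−sin φ cos λ, −sin φ sin λ, cos φ), giving ΔN = -209.521 + 0.511 + 157.920 = -51.09 m.
Horizontal magnitude = √(ΔE² + ΔN²) = √(504.95² + (-51.09)²) = 507.52 m.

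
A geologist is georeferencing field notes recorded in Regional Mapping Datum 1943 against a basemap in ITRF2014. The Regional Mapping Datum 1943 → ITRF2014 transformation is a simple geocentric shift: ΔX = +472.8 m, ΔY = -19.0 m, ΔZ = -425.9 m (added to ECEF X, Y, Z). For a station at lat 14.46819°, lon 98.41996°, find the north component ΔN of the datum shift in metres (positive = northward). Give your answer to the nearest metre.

ΔN = -390 m

The local north axis is (−sin φ cos λ, −sin φ sin λ, cos φ), giving ΔN = 17.297 + 4.696 − 412.393 = -390.40 m.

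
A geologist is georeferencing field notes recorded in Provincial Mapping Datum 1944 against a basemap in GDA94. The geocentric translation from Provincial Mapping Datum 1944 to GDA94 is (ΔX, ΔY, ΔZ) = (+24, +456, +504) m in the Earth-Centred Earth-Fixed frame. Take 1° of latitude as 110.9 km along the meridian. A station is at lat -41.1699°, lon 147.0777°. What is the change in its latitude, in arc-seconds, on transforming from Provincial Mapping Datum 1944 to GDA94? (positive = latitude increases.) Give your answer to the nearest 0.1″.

sin φ = -0.658294, cos φ = 0.752761, sin λ = 0.543501, cos λ = -0.839408.
North component: ΔN = −sin φ cos λ·ΔX − sin φ sin λ·ΔY + cos φ·ΔZ = −(-0.658294)(-0.839408)(24) − (-0.658294)(0.543501)(456) + (0.752761)(504) = 529.28 m.
1° of latitude spans 110900 m, so Δφ = 529.28 / 110900 × 3600 = 17.181″.

Δφ = 17.2″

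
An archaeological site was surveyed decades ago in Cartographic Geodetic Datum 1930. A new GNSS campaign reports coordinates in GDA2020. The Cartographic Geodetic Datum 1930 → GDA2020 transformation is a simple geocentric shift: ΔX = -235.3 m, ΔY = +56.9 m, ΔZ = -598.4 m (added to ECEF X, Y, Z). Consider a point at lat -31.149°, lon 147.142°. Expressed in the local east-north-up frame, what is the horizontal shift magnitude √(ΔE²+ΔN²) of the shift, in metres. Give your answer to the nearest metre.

The local east axis at (φ, λ) is (−sin λ, cos λ, 0), so ΔE = −sin(147.142°)·(-235.3) + cos(147.142°)·56.9 = 79.87 m.
The local north axis is (−sin φ cos λ, −sin φ sin λ, cos φ), giving ΔN = 102.241 + 15.969 − 512.126 = -393.92 m.
Horizontal magnitude = √(ΔE² + ΔN²) = √(79.87² + (-393.92)²) = 401.93 m.

402 m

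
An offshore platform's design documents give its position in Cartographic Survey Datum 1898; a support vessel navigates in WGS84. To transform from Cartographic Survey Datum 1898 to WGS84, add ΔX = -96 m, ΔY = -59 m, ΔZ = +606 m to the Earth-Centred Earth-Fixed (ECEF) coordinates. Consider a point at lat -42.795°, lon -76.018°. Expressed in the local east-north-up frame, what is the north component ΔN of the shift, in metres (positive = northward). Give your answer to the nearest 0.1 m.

ΔN = 467.8 m

At φ = -42.795°, λ = -76.018°: sin φ = -0.679377, cos φ = 0.733789, sin λ = -0.970372, cos λ = 0.241617.
ΔN = −sin φ cos λ·ΔX − sin φ sin λ·ΔY + cos φ·ΔZ = −(-0.679377)(0.241617)(-96) − (-0.679377)(-0.970372)(-59) + (0.733789)(606) = 467.81 m.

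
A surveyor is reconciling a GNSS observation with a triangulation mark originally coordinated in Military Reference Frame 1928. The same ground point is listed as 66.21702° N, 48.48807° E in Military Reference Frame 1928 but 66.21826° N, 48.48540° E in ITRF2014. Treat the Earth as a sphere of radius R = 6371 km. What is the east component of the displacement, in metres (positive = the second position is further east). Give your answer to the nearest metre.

ΔE = -120 m

Δφ = 66.21826° − 66.21702° = +0.00124°; Δλ = 48.48540° − 48.48807° = -0.00267°.
1° along a meridian = πR/180 = 111195 m.
ΔN = Δφ × 111195 = 137.9 m; ΔE = Δλ × 111195 × cos(66.21702°) = -0.00267 × 111195 × 0.403273 = -119.7 m.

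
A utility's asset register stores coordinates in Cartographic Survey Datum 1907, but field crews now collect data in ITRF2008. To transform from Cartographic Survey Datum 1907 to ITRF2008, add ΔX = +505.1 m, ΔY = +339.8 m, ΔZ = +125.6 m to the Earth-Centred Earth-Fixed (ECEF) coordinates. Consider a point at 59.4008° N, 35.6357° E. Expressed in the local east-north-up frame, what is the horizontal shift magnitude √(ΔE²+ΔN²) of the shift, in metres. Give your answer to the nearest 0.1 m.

460.2 m

At φ = 59.4008°, λ = 35.6357°: sin φ = 0.860749, cos φ = 0.509029, sin λ = 0.582629, cos λ = 0.812738.
ΔE = −sin λ·ΔX + cos λ·ΔY = −(0.582629)·(505.1) + (0.812738)·(339.8) = -18.12 m.
ΔN = −sin φ cos λ·ΔX − sin φ sin λ·ΔY + cos φ·ΔZ = −(0.860749)(0.812738)(505.1) − (0.860749)(0.582629)(339.8) + (0.509029)(125.6) = -459.82 m.
Horizontal magnitude = √(ΔE² + ΔN²) = √((-18.12)² + (-459.82)²) = 460.18 m.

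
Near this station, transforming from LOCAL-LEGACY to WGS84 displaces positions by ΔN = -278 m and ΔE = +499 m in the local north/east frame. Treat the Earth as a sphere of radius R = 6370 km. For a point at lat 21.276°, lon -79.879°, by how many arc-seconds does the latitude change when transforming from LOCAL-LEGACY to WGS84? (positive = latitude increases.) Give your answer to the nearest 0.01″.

On a sphere of radius R, 1 rad of latitude = R, so Δφ = ΔN / R = -278.0 / 6370000 = -4.3642e-05 rad = -9.002″.

Δφ = -9.00″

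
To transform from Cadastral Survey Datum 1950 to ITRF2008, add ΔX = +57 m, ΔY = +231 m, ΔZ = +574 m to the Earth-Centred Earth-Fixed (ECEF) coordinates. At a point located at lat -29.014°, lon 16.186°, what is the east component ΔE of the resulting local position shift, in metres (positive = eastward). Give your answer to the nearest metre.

ΔE = 206 m

At φ = -29.014°, λ = 16.186°: sin φ = -0.485023, cos φ = 0.874501, sin λ = 0.278756, cos λ = 0.960362.
ΔE = −sin λ·ΔX + cos λ·ΔY = −(0.278756)·(57) + (0.960362)·(231) = 205.95 m.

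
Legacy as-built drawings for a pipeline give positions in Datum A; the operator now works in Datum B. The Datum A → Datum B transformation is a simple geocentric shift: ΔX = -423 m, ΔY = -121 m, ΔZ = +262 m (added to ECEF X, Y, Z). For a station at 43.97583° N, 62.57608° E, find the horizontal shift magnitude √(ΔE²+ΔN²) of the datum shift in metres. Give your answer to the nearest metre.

The local east axis at (φ, λ) is (−sin λ, cos λ, 0), so ΔE = −sin(62.57608°)·(-423) + cos(62.57608°)·(-121) = 319.74 m.
The local north axis is (−sin φ cos λ, −sin φ sin λ, cos φ), giving ΔN = 135.275 + 74.575 + 188.544 = 398.39 m.
Horizontal magnitude = √(ΔE² + ΔN²) = √(319.74² + 398.39²) = 510.83 m.

511 m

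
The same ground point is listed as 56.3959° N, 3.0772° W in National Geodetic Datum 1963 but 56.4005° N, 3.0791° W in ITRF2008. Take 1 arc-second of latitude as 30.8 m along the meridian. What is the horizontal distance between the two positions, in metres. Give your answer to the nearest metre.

523 m

Δφ = 56.4005° − 56.3959° = +0.0046°; Δλ = -3.0791° − -3.0772° = -0.0019°.
1° of latitude = 3600 × 30.80 = 110880 m.
ΔN = Δφ × 110880 = 510.0 m; ΔE = Δλ × 110880 × cos(56.3959°) = -0.0019 × 110880 × 0.553451 = -116.6 m.
Distance = √(ΔE² + ΔN²) = √((-116.6)² + 510.0²) = 523.2 m.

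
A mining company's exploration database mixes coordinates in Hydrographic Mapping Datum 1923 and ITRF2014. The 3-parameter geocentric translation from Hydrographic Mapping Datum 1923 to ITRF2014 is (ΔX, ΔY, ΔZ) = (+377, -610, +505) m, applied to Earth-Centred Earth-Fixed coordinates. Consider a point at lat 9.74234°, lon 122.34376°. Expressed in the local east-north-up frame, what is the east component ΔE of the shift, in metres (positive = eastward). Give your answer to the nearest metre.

The local east axis at (φ, λ) is (−sin λ, cos λ, 0), so ΔE = −sin(122.34376°)·377 + cos(122.34376°)·(-610) = 7.84 m.

ΔE = 8 m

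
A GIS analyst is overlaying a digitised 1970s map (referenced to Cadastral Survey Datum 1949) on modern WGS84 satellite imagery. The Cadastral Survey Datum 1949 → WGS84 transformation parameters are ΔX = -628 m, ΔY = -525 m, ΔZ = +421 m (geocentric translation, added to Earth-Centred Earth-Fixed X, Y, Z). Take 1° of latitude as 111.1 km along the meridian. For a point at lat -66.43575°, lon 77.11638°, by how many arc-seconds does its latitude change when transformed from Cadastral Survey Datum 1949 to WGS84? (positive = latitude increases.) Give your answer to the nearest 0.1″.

Δφ = -13.9″

sin φ = -0.916612, cos φ = 0.399777, sin λ = 0.974825, cos λ = 0.222971.
North component: ΔN = −sin φ cos λ·ΔX − sin φ sin λ·ΔY + cos φ·ΔZ = −(-0.916612)(0.222971)(-628) − (-0.916612)(0.974825)(-525) + (0.399777)(421) = -429.15 m.
1° of latitude spans 111100 m, so Δφ = -429.15 / 111100 × 3600 = -13.906″.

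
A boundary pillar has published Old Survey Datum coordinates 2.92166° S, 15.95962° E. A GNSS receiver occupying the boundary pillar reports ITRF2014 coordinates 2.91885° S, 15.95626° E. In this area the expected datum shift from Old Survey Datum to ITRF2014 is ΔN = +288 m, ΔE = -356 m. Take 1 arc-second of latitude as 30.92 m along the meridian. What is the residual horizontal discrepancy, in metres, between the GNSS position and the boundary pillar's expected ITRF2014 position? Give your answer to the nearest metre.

Observed coordinate differences: Δφ = +0.00281°, Δλ = -0.00336°.
Converting to metres (1° lat = 111312 m, cos φ = 0.998700): observed ΔN = 312.8 m, observed ΔE = -373.5 m.
Subtracting the expected shift leaves a residual of 312.8 − (288) = 24.8 m north and -373.5 − (-356) = -17.5 m east.
Residual distance = √(24.8² + (-17.5)²) = 30.4 m.

30 m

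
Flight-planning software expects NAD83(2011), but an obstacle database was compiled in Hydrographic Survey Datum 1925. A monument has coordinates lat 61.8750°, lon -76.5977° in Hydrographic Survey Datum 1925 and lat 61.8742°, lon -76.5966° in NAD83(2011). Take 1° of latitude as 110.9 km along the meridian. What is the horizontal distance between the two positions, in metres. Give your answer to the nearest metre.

106 m

Δφ = 61.8742° − 61.8750° = -0.0008°; Δλ = -76.5966° − -76.5977° = +0.0011°.
ΔN = Δφ × 110900 = -88.7 m; ΔE = Δλ × 110900 × cos(61.8750°) = +0.0011 × 110900 × 0.471397 = 57.5 m.
Distance = √(ΔE² + ΔN²) = √(57.5² + (-88.7)²) = 105.7 m.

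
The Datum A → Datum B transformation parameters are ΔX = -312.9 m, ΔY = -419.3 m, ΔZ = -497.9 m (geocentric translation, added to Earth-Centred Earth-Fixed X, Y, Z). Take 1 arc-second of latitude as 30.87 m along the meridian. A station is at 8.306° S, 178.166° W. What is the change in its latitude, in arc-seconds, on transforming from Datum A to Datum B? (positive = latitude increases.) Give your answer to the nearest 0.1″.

Δφ = -14.4″

sin φ = -0.144460, cos φ = 0.989511, sin λ = -0.032004, cos λ = -0.999488.
North component: ΔN = −sin φ cos λ·ΔX − sin φ sin λ·ΔY + cos φ·ΔZ = −(-0.144460)(-0.999488)(-312.9) − (-0.144460)(-0.032004)(-419.3) + (0.989511)(-497.9) = -445.56 m.
1° of latitude spans 3600 × 30.87 = 111132 m, so Δφ = -445.56 / 111132 × 3600 = -14.433″.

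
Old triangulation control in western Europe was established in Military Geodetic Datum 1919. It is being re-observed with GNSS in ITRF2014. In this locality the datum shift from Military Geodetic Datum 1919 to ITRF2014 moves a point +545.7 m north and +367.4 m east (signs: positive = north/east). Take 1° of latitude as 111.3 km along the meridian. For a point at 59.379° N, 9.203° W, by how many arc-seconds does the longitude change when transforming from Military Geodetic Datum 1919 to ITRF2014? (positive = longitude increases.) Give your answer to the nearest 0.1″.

Δλ = 23.3″

At latitude 59.379°, cos φ = 0.509357.
1° of longitude at this latitude = 111.3 × cos φ = 56.69 km, so Δλ = 367.4 / 56691.4 = 0.0064807° = 23.331″.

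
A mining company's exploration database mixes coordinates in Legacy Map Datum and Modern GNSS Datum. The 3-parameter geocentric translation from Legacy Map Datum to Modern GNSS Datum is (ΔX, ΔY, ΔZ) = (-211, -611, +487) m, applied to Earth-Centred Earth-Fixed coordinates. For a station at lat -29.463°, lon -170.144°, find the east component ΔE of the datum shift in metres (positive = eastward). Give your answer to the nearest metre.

ΔE = 566 m

At φ = -29.463°, λ = -170.144°: sin φ = -0.491861, cos φ = 0.870674, sin λ = -0.171173, cos λ = -0.985241.
ΔE = −sin λ·ΔX + cos λ·ΔY = −(-0.171173)·(-211) + (-0.985241)·(-611) = 565.86 m.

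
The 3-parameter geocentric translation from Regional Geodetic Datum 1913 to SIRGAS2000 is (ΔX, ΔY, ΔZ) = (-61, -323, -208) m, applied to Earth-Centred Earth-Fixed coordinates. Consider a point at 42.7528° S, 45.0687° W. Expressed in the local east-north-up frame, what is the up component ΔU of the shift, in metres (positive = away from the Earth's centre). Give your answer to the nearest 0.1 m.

At φ = -42.7528°, λ = -45.0687°: sin φ = -0.678837, cos φ = 0.734289, sin λ = -0.707954, cos λ = 0.706258.
ΔU = cos φ cos λ·ΔX + cos φ sin λ·ΔY + sin φ·ΔZ = (0.734289)(0.706258)(-61) + (0.734289)(-0.707954)(-323) + (-0.678837)(-208) = 277.47 m.

ΔU = 277.5 m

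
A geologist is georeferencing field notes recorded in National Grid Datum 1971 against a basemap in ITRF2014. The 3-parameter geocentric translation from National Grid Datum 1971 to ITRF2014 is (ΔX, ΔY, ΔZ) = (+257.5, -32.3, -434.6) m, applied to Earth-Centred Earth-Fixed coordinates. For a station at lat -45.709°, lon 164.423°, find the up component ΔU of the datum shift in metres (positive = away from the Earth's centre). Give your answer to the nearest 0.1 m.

The local up (radial) axis is (cos φ cos λ, cos φ sin λ, sin φ), giving ΔU = -173.209 − 6.057 + 311.088 = 131.82 m.

ΔU = 131.8 m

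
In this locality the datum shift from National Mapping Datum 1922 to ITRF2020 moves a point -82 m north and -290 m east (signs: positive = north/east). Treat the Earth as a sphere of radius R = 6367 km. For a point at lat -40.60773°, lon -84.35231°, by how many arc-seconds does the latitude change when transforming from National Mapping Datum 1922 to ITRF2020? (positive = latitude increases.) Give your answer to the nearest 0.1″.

On a sphere of radius R, 1 rad of latitude = R, so Δφ = ΔN / R = -82.0 / 6367000 = -1.2879e-05 rad = -2.656″.

Δφ = -2.7″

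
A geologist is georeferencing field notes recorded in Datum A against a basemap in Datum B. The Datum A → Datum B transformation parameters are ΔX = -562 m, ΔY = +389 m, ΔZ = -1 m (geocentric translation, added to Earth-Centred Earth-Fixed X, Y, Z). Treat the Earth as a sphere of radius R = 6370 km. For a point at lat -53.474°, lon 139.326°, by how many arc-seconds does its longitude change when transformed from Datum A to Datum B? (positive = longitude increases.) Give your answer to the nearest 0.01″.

sin φ = -0.803587, cos φ = 0.595188, sin λ = 0.651754, cos λ = -0.758430.
East component: ΔE = −sin λ·ΔX + cos λ·ΔY = −(0.651754)(-562) + (-0.758430)(389) = 71.26 m.
1° of latitude spans πR/180 = 111177 m; at latitude φ, 1° of longitude spans that × cos φ = 66171.4 m, so Δλ = 71.26 / 66171.4 × 3600 = 3.877″.

Δλ = 3.88″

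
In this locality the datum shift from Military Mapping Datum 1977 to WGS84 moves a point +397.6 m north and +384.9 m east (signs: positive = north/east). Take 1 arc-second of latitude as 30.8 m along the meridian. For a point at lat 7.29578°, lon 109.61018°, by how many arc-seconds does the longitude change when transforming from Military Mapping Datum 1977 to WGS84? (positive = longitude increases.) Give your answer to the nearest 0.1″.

Δλ = 12.6″

At latitude 7.29578°, cos φ = 0.991904.
1″ of longitude at this latitude = 30.80 × cos φ = 30.5506 m, so Δλ = 384.9 / 30.5506 = 12.599″.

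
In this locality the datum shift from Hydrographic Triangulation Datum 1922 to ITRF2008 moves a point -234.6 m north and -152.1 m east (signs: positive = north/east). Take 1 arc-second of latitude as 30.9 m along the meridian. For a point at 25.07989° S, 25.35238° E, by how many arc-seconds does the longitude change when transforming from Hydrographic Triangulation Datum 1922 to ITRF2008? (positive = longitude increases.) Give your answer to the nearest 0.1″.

At latitude -25.07989°, cos φ = 0.905718.
1″ of longitude at this latitude = 30.90 × cos φ = 27.9867 m, so Δλ = -152.1 / 27.9867 = -5.435″.

Δλ = -5.4″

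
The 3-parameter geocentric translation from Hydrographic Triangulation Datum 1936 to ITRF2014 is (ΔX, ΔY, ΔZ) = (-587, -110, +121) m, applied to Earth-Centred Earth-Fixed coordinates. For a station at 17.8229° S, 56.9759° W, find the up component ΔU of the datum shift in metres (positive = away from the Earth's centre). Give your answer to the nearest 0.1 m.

ΔU = -253.8 m

The local up (radial) axis is (cos φ cos λ, cos φ sin λ, sin φ), giving ΔU = -304.557 + 87.802 − 37.035 = -253.79 m.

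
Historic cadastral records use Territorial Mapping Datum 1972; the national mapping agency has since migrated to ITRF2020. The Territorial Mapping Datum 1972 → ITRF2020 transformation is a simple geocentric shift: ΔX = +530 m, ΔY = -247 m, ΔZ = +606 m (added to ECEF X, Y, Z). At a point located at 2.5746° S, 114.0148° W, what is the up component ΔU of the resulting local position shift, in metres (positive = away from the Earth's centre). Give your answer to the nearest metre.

At φ = -2.5746°, λ = -114.0148°: sin φ = -0.044920, cos φ = 0.998991, sin λ = -0.913440, cos λ = -0.406973.
ΔU = cos φ cos λ·ΔX + cos φ sin λ·ΔY + sin φ·ΔZ = (0.998991)(-0.406973)(530) + (0.998991)(-0.913440)(-247) + (-0.044920)(606) = -17.31 m.

ΔU = -17 m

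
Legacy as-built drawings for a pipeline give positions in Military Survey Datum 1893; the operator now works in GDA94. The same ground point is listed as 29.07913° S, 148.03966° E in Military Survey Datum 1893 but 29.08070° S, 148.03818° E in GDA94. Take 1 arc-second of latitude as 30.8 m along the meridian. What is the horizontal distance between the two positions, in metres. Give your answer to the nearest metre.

Δφ = -29.08070° − -29.07913° = -0.00157°; Δλ = 148.03818° − 148.03966° = -0.00148°.
1° of latitude = 3600 × 30.80 = 110880 m.
ΔN = Δφ × 110880 = -174.1 m; ΔE = Δλ × 110880 × cos(-29.07913°) = -0.00148 × 110880 × 0.873949 = -143.4 m.
Distance = √(ΔE² + ΔN²) = √((-143.4)² + (-174.1)²) = 225.6 m.

226 m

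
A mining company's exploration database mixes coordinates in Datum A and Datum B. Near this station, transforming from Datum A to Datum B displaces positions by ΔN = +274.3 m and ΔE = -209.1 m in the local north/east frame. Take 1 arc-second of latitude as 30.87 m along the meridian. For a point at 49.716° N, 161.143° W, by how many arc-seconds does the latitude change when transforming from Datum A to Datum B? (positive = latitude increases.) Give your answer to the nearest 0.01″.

1″ of latitude = 30.87 m, so Δφ = 274.3 / 30.87 = 8.886″.

Δφ = 8.89″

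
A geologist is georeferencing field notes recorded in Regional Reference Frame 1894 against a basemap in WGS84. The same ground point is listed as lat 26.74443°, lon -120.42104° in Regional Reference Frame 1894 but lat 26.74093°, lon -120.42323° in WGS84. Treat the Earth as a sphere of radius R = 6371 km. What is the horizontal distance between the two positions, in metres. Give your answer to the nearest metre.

Δφ = 26.74093° − 26.74443° = -0.00350°; Δλ = -120.42323° − -120.42104° = -0.00219°.
1° along a meridian = πR/180 = 111195 m.
ΔN = Δφ × 111195 = -389.2 m; ΔE = Δλ × 111195 × cos(26.74443°) = -0.00219 × 111195 × 0.893023 = -217.5 m.
Distance = √(ΔE² + ΔN²) = √((-217.5)² + (-389.2)²) = 445.8 m.

446 m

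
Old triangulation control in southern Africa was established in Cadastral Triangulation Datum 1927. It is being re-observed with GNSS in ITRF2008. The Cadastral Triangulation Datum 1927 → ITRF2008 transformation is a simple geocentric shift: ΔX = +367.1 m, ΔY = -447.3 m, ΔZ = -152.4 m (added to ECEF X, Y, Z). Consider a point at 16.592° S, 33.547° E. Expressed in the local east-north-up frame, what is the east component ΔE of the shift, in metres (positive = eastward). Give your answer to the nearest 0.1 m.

The local east axis at (φ, λ) is (−sin λ, cos λ, 0), so ΔE = −sin(33.547°)·367.1 + cos(33.547°)·(-447.3) = -575.66 m.

ΔE = -575.7 m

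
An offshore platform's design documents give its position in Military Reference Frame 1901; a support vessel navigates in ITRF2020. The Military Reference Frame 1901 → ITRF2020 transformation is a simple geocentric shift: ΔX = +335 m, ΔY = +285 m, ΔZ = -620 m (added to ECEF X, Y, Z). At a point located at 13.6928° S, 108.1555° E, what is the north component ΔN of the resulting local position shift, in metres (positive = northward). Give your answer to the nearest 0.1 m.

ΔN = -563.0 m

The local north axis is (−sin φ cos λ, −sin φ sin λ, cos φ), giving ΔN = -24.710 + 64.105 − 602.379 = -562.98 m.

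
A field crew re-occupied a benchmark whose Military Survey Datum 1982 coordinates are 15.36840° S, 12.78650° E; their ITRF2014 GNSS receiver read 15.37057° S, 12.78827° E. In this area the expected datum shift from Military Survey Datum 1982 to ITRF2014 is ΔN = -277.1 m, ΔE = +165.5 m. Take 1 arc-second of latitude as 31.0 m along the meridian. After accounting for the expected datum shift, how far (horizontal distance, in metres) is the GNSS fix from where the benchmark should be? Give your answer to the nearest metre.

43 m

Observed coordinate differences: Δφ = -0.00217°, Δλ = +0.00177°.
Converting to metres (1° lat = 111600 m, cos φ = 0.964242): observed ΔN = -242.2 m, observed ΔE = 190.5 m.
Subtracting the expected shift leaves a residual of -242.2 − (-277.1) = 34.9 m north and 190.5 − (165.5) = 25.0 m east.
Residual distance = √(34.9² + 25.0²) = 42.9 m.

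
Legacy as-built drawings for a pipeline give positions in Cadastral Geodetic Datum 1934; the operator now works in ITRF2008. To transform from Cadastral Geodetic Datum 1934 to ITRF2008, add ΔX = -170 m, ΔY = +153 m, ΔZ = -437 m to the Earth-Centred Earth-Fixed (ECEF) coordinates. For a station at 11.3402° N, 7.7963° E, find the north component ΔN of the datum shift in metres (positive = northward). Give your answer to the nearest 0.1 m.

At φ = 11.3402°, λ = 7.7963°: sin φ = 0.196634, cos φ = 0.980477, sin λ = 0.135652, cos λ = 0.990757.
ΔN = −sin φ cos λ·ΔX − sin φ sin λ·ΔY + cos φ·ΔZ = −(0.196634)(0.990757)(-170) − (0.196634)(0.135652)(153) + (0.980477)(-437) = -399.43 m.

ΔN = -399.4 m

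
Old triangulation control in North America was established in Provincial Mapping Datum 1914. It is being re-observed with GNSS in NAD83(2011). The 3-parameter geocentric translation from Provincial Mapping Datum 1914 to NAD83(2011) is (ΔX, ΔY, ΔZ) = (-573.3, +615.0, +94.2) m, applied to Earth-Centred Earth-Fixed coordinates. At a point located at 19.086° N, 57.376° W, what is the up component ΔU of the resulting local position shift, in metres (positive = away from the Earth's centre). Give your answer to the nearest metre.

At φ = 19.086°, λ = -57.376°: sin φ = 0.326987, cos φ = 0.945029, sin λ = -0.842227, cos λ = 0.539124.
ΔU = cos φ cos λ·ΔX + cos φ sin λ·ΔY + sin φ·ΔZ = (0.945029)(0.539124)(-573.3) + (0.945029)(-0.842227)(615.0) + (0.326987)(94.2) = -750.78 m.

ΔU = -751 m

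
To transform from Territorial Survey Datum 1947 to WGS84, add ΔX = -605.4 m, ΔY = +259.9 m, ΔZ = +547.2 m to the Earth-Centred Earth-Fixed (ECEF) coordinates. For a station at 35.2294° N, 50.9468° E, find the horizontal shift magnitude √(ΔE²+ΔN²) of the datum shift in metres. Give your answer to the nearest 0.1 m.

839.6 m

The local east axis at (φ, λ) is (−sin λ, cos λ, 0), so ΔE = −sin(50.9468°)·(-605.4) + cos(50.9468°)·259.9 = 633.88 m.
The local north axis is (−sin φ cos λ, −sin φ sin λ, cos φ), giving ΔN = 220.027 − 116.425 + 446.980 = 550.58 m.
Horizontal magnitude = √(ΔE² + ΔN²) = √(633.88² + 550.58²) = 839.61 m.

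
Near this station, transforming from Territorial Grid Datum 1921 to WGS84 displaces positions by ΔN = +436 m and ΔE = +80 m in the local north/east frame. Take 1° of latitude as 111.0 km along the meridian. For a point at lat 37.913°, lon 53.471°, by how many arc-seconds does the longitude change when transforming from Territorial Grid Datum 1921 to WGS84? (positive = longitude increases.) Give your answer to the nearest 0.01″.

At latitude 37.913°, cos φ = 0.788945.
1° of longitude at this latitude = 111.0 × cos φ = 87.57 km, so Δλ = 80.0 / 87572.9 = 0.0009135° = 3.289″.

Δλ = 3.29″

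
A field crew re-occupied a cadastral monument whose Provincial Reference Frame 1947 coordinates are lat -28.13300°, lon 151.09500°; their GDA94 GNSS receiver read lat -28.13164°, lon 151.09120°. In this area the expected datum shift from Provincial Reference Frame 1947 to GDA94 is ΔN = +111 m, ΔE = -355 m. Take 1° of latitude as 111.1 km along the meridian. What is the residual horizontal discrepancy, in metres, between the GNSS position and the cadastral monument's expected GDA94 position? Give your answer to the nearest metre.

Observed coordinate differences: Δφ = +0.00136°, Δλ = -0.00380°.
Converting to metres (1° lat = 111100 m, cos φ = 0.881855): observed ΔN = 151.1 m, observed ΔE = -372.3 m.
Subtracting the expected shift leaves a residual of 151.1 − (111) = 40.1 m north and -372.3 − (-355) = -17.3 m east.
Residual distance = √(40.1² + (-17.3)²) = 43.7 m.

44 m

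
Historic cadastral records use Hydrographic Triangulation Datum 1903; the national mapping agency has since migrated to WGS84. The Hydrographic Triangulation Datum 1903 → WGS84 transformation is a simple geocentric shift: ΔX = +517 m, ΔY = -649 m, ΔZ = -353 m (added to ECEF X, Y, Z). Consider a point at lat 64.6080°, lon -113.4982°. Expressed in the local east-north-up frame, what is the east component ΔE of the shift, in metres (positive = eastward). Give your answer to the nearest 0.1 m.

ΔE = 732.9 m

At φ = 64.6080°, λ = -113.4982°: sin φ = 0.903395, cos φ = 0.428809, sin λ = -0.917073, cos λ = -0.398720.
ΔE = −sin λ·ΔX + cos λ·ΔY = −(-0.917073)·(517) + (-0.398720)·(-649) = 732.90 m.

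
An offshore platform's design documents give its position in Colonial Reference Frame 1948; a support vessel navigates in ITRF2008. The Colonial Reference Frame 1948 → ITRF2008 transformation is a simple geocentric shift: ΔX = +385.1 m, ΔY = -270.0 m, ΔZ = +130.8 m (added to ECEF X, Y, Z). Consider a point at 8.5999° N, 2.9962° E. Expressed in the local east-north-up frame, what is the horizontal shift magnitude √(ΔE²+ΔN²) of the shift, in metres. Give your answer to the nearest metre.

At φ = 8.5999°, λ = 2.9962°: sin φ = 0.149534, cos φ = 0.988757, sin λ = 0.052270, cos λ = 0.998633.
ΔE = −sin λ·ΔX + cos λ·ΔY = −(0.052270)·(385.1) + (0.998633)·(-270.0) = -289.76 m.
ΔN = −sin φ cos λ·ΔX − sin φ sin λ·ΔY + cos φ·ΔZ = −(0.149534)(0.998633)(385.1) − (0.149534)(0.052270)(-270.0) + (0.988757)(130.8) = 73.93 m.
Horizontal magnitude = √(ΔE² + ΔN²) = √((-289.76)² + 73.93²) = 299.04 m.

299 m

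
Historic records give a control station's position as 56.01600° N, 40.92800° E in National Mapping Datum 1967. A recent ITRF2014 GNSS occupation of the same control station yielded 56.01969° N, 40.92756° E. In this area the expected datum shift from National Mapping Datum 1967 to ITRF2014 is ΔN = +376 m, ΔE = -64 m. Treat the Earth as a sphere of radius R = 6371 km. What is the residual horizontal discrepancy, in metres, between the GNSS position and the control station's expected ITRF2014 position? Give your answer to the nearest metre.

50 m

Observed coordinate differences: Δφ = +0.00369°, Δλ = -0.00044°.
Converting to metres (1° lat = 111195 m, cos φ = 0.558961): observed ΔN = 410.3 m, observed ΔE = -27.3 m.
Subtracting the expected shift leaves a residual of 410.3 − (376) = 34.3 m north and -27.3 − (-64) = 36.7 m east.
Residual distance = √(34.3² + 36.7²) = 50.2 m.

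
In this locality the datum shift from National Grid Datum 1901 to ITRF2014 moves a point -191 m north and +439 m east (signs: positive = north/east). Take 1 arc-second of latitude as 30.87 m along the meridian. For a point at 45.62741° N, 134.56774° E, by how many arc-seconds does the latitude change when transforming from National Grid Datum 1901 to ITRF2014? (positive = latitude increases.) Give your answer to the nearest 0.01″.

Δφ = -6.19″

1″ of latitude = 30.87 m, so Δφ = -191.0 / 30.87 = -6.187″.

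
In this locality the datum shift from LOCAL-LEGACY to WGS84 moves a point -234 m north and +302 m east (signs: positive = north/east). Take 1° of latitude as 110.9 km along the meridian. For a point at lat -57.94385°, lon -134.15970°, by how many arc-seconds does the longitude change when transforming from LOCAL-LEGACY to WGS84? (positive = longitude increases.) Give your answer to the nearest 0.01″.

At latitude -57.94385°, cos φ = 0.530750.
1° of longitude at this latitude = 110.9 × cos φ = 58.86 km, so Δλ = 302.0 / 58860.2 = 0.0051308° = 18.471″.

Δλ = 18.47″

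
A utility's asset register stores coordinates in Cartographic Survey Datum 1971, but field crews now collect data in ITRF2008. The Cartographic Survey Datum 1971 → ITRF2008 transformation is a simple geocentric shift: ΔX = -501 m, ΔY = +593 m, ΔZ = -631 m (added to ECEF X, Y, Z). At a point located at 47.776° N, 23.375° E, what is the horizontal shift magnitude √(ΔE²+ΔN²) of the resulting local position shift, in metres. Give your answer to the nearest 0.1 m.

At φ = 47.776°, λ = 23.375°: sin φ = 0.740523, cos φ = 0.672031, sin λ = 0.396747, cos λ = 0.917928.
ΔE = −sin λ·ΔX + cos λ·ΔY = −(0.396747)·(-501) + (0.917928)·(593) = 743.10 m.
ΔN = −sin φ cos λ·ΔX − sin φ sin λ·ΔY + cos φ·ΔZ = −(0.740523)(0.917928)(-501) − (0.740523)(0.396747)(593) + (0.672031)(-631) = -257.72 m.
Horizontal magnitude = √(ΔE² + ΔN²) = √(743.10² + (-257.72)²) = 786.52 m.

786.5 m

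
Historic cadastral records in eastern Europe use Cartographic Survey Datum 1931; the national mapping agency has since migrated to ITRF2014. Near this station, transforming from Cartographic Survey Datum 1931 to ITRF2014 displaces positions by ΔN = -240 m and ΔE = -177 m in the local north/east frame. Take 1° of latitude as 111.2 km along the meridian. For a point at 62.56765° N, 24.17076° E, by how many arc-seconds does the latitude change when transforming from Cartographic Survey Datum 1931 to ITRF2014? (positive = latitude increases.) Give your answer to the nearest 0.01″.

1° of latitude = 111.2 km, so Δφ = -240.0 / 111200 = -0.0021583° = -7.770″.

Δφ = -7.77″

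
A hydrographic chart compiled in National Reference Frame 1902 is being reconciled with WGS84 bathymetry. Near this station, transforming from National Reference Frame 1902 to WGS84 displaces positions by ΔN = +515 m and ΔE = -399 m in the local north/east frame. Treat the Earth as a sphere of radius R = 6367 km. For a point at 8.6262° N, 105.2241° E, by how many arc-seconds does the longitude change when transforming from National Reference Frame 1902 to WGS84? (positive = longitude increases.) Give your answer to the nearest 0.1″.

Δλ = -13.1″

At latitude 8.6262°, cos φ = 0.988688.
One radian of longitude at latitude φ spans R cos φ, so Δλ = ΔE / (R cos φ) = -399.0 / (6367000 × 0.988688) = -6.3384e-05 rad = -13.074″.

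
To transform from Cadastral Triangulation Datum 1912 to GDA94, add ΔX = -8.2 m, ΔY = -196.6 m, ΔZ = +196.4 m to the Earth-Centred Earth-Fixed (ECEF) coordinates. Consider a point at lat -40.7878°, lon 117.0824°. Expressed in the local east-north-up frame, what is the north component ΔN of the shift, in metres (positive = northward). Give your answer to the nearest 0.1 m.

ΔN = 36.8 m

The local north axis is (−sin φ cos λ, −sin φ sin λ, cos φ), giving ΔN = 2.439 − 114.349 + 148.701 = 36.79 m.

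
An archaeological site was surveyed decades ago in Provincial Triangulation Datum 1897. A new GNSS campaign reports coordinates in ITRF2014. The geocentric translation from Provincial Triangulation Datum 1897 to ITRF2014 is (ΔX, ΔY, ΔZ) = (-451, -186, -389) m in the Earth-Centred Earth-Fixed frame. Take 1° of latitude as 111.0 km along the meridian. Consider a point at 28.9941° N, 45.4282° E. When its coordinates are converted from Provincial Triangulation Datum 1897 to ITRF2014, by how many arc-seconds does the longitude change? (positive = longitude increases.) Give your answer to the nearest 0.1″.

sin φ = 0.484720, cos φ = 0.874670, sin λ = 0.712372, cos λ = 0.701803.
East component: ΔE = −sin λ·ΔX + cos λ·ΔY = −(0.712372)(-451) + (0.701803)(-186) = 190.74 m.
1° of latitude spans 111000 m; at latitude φ, 1° of longitude spans that × cos φ = 97088.3 m, so Δλ = 190.74 / 97088.3 × 3600 = 7.073″.

Δλ = 7.1″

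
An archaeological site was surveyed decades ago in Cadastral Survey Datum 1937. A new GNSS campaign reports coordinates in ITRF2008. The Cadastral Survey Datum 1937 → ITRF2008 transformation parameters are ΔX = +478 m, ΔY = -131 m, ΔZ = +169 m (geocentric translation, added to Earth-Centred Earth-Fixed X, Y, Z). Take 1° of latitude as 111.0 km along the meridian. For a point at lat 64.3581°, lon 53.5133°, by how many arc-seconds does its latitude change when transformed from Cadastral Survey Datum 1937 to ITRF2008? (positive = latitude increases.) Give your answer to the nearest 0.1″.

Δφ = -2.9″

sin φ = 0.901516, cos φ = 0.432745, sin λ = 0.803995, cos λ = 0.594636.
North component: ΔN = −sin φ cos λ·ΔX − sin φ sin λ·ΔY + cos φ·ΔZ = −(0.901516)(0.594636)(478) − (0.901516)(0.803995)(-131) + (0.432745)(169) = -88.16 m.
1° of latitude spans 111000 m, so Δφ = -88.16 / 111000 × 3600 = -2.859″.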